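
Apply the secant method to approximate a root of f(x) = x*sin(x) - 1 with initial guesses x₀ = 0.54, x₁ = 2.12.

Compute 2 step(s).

f(x) = x*sin(x) - 1
x₀ = 0.54, x₁ = 2.12

Secant formula: x_{n+1} = x_n - f(x_n)(x_n - x_{n-1})/(f(x_n) - f(x_{n-1}))

Iteration 1:
  f(0.540000) = -0.722367
  f(2.120000) = 0.808234
  x_2 = 2.120000 - 0.808234×(2.120000 - 0.540000)/(0.808234 - (-0.722367))
       = 1.285681
Iteration 2:
  f(2.120000) = 0.808234
  f(1.285681) = 0.233777
  x_3 = 1.285681 - 0.233777×(1.285681 - 2.120000)/(0.233777 - 0.808234)
       = 0.946153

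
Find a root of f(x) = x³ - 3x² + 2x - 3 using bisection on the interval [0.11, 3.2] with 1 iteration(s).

f(x) = x³ - 3x² + 2x - 3
Initial interval: [0.11, 3.2]

Iteration 1:
  c_1 = (0.110000 + 3.200000)/2 = 1.655000
  f(c_1) = f(1.655000) = -3.373989
  f(a) × f(c) ≥ 0, new interval: [1.655000, 3.200000]

After 1 iteration(s), the approximation is c_1 = 1.655000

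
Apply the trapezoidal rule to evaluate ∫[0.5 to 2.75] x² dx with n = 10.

f(x) = x²
a = 0.5, b = 2.75, n = 10
h = (b - a)/n = 0.225000

Trapezoidal rule: (h/2)[f(x₀) + 2f(x₁) + 2f(x₂) + ... + f(xₙ)]

x_0 = 0.5000, f(x_0) = 0.250000, coefficient = 1
x_1 = 0.7250, f(x_1) = 0.525625, coefficient = 2
x_2 = 0.9500, f(x_2) = 0.902500, coefficient = 2
x_3 = 1.1750, f(x_3) = 1.380625, coefficient = 2
x_4 = 1.4000, f(x_4) = 1.960000, coefficient = 2
x_5 = 1.6250, f(x_5) = 2.640625, coefficient = 2
x_6 = 1.8500, f(x_6) = 3.422500, coefficient = 2
x_7 = 2.0750, f(x_7) = 4.305625, coefficient = 2
x_8 = 2.3000, f(x_8) = 5.290000, coefficient = 2
x_9 = 2.5250, f(x_9) = 6.375625, coefficient = 2
x_10 = 2.7500, f(x_10) = 7.562500, coefficient = 1

I ≈ (0.225000/2) × 61.418750 = 6.909609
Exact value: 6.890625
Error: 0.018984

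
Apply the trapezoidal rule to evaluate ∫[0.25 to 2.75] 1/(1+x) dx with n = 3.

f(x) = 1/(1+x)
a = 0.25, b = 2.75, n = 3
h = (b - a)/n = 0.833333

Trapezoidal rule: (h/2)[f(x₀) + 2f(x₁) + 2f(x₂) + ... + f(xₙ)]

x_0 = 0.2500, f(x_0) = 0.800000, coefficient = 1
x_1 = 1.0833, f(x_1) = 0.480000, coefficient = 2
x_2 = 1.9167, f(x_2) = 0.342857, coefficient = 2
x_3 = 2.7500, f(x_3) = 0.266667, coefficient = 1

I ≈ (0.833333/2) × 2.712381 = 1.130159
Exact value: 1.098612
Error: 0.031546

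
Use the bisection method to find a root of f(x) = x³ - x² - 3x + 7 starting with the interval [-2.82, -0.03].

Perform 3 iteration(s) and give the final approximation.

f(x) = x³ - x² - 3x + 7
Initial interval: [-2.82, -0.03]

Iteration 1:
  c_1 = (-2.820000 + (-0.030000))/2 = -1.425000
  f(c_1) = f(-1.425000) = 6.350734
  f(a) × f(c) < 0, new interval: [-2.820000, -1.425000]
Iteration 2:
  c_2 = (-2.820000 + (-1.425000))/2 = -2.122500
  f(c_2) = f(-2.122500) = -0.699382
  f(a) × f(c) ≥ 0, new interval: [-2.122500, -1.425000]
Iteration 3:
  c_3 = (-2.122500 + (-1.425000))/2 = -1.773750
  f(c_3) = f(-1.773750) = 3.594508
  f(a) × f(c) < 0, new interval: [-2.122500, -1.773750]

After 3 iteration(s), the approximation is c_3 = -1.773750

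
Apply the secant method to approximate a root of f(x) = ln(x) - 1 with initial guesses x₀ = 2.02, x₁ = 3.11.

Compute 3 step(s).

f(x) = ln(x) - 1
x₀ = 2.02, x₁ = 3.11

Secant formula: x_{n+1} = x_n - f(x_n)(x_n - x_{n-1})/(f(x_n) - f(x_{n-1}))

Iteration 1:
  f(2.020000) = -0.296902
  f(3.110000) = 0.134623
  x_2 = 3.110000 - 0.134623×(3.110000 - 2.020000)/(0.134623 - (-0.296902))
       = 2.769953
Iteration 2:
  f(3.110000) = 0.134623
  f(2.769953) = 0.018830
  x_3 = 2.769953 - 0.018830×(2.769953 - 3.110000)/(0.018830 - 0.134623)
       = 2.714654
Iteration 3:
  f(2.769953) = 0.018830
  f(2.714654) = -0.001336
  x_4 = 2.714654 - (-0.001336)×(2.714654 - 2.769953)/(-0.001336 - 0.018830)
       = 2.718316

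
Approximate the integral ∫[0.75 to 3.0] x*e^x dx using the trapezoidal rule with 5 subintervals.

f(x) = x*e^x
a = 0.75, b = 3.0, n = 5
h = (b - a)/n = 0.450000

Trapezoidal rule: (h/2)[f(x₀) + 2f(x₁) + 2f(x₂) + ... + f(xₙ)]

x_0 = 0.7500, f(x_0) = 1.587750, coefficient = 1
x_1 = 1.2000, f(x_1) = 3.984140, coefficient = 2
x_2 = 1.6500, f(x_2) = 8.591517, coefficient = 2
x_3 = 2.1000, f(x_3) = 17.148957, coefficient = 2
x_4 = 2.5500, f(x_4) = 32.658115, coefficient = 2
x_5 = 3.0000, f(x_5) = 60.256611, coefficient = 1

I ≈ (0.450000/2) × 186.609818 = 41.987209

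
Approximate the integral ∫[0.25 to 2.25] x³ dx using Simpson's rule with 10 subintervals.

f(x) = x³
a = 0.25, b = 2.25, n = 10
h = (b - a)/n = 0.200000

Simpson's rule: (h/3)[f(x₀) + 4f(x₁) + 2f(x₂) + ... + f(xₙ)]

x_0 = 0.2500, f(x_0) = 0.015625, coefficient = 1
x_1 = 0.4500, f(x_1) = 0.091125, coefficient = 4
x_2 = 0.6500, f(x_2) = 0.274625, coefficient = 2
x_3 = 0.8500, f(x_3) = 0.614125, coefficient = 4
x_4 = 1.0500, f(x_4) = 1.157625, coefficient = 2
x_5 = 1.2500, f(x_5) = 1.953125, coefficient = 4
x_6 = 1.4500, f(x_6) = 3.048625, coefficient = 2
x_7 = 1.6500, f(x_7) = 4.492125, coefficient = 4
x_8 = 1.8500, f(x_8) = 6.331625, coefficient = 2
x_9 = 2.0500, f(x_9) = 8.615125, coefficient = 4
x_10 = 2.2500, f(x_10) = 11.390625, coefficient = 1

I ≈ (0.200000/3) × 96.093750 = 6.406250
Exact value: 6.406250
Error: 0.000000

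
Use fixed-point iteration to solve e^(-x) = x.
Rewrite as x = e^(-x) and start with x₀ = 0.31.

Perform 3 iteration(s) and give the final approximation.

Equation: e^(-x) = x
Fixed-point form: x = e^(-x)
x₀ = 0.31

x_1 = g(0.310000) = 0.733447
x_2 = g(0.733447) = 0.480251
x_3 = g(0.480251) = 0.618628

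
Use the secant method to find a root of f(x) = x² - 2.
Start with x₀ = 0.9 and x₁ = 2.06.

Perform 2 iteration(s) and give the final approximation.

f(x) = x² - 2
x₀ = 0.9, x₁ = 2.06

Secant formula: x_{n+1} = x_n - f(x_n)(x_n - x_{n-1})/(f(x_n) - f(x_{n-1}))

Iteration 1:
  f(0.900000) = -1.190000
  f(2.060000) = 2.243600
  x_2 = 2.060000 - 2.243600×(2.060000 - 0.900000)/(2.243600 - (-1.190000))
       = 1.302027
Iteration 2:
  f(2.060000) = 2.243600
  f(1.302027) = -0.304726
  x_3 = 1.302027 - (-0.304726)×(1.302027 - 2.060000)/(-0.304726 - 2.243600)
       = 1.392664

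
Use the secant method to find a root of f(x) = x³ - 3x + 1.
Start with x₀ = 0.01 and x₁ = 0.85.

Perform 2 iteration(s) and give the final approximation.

f(x) = x³ - 3x + 1
x₀ = 0.01, x₁ = 0.85

Secant formula: x_{n+1} = x_n - f(x_n)(x_n - x_{n-1})/(f(x_n) - f(x_{n-1}))

Iteration 1:
  f(0.010000) = 0.970001
  f(0.850000) = -0.935875
  x_2 = 0.850000 - (-0.935875)×(0.850000 - 0.010000)/(-0.935875 - 0.970001)
       = 0.437520
Iteration 2:
  f(0.850000) = -0.935875
  f(0.437520) = -0.228809
  x_3 = 0.437520 - (-0.228809)×(0.437520 - 0.850000)/(-0.228809 - (-0.935875))
       = 0.304040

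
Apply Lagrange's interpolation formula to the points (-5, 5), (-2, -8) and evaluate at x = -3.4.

Lagrange interpolation formula:
P(x) = Σ yᵢ × Lᵢ(x)
where Lᵢ(x) = Π_{j≠i} (x - xⱼ)/(xᵢ - xⱼ)

L_0(-3.4) = (-3.4 - (-2))/(-5 - (-2)) = 0.466667
L_1(-3.4) = (-3.4 - (-5))/(-2 - (-5)) = 0.533333

P(-3.4) = 5×L_0(-3.4) + (-8)×L_1(-3.4)
P(-3.4) = -1.933333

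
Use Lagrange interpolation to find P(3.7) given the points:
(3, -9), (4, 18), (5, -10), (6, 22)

Lagrange interpolation formula:
P(x) = Σ yᵢ × Lᵢ(x)
where Lᵢ(x) = Π_{j≠i} (x - xⱼ)/(xᵢ - xⱼ)

L_0(3.7) = (3.7 - 4)/(3 - 4) × (3.7 - 5)/(3 - 5) × (3.7 - 6)/(3 - 6) = 0.149500
L_1(3.7) = (3.7 - 3)/(4 - 3) × (3.7 - 5)/(4 - 5) × (3.7 - 6)/(4 - 6) = 1.046500
L_2(3.7) = (3.7 - 3)/(5 - 3) × (3.7 - 4)/(5 - 4) × (3.7 - 6)/(5 - 6) = -0.241500
L_3(3.7) = (3.7 - 3)/(6 - 3) × (3.7 - 4)/(6 - 4) × (3.7 - 5)/(6 - 5) = 0.045500

P(3.7) = (-9)×L_0(3.7) + 18×L_1(3.7) + (-10)×L_2(3.7) + 22×L_3(3.7)
P(3.7) = 20.907500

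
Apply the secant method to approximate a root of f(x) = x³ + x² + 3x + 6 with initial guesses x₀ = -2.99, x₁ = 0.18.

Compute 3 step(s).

f(x) = x³ + x² + 3x + 6
x₀ = -2.99, x₁ = 0.18

Secant formula: x_{n+1} = x_n - f(x_n)(x_n - x_{n-1})/(f(x_n) - f(x_{n-1}))

Iteration 1:
  f(-2.990000) = -20.760799
  f(0.180000) = 6.578232
  x_2 = 0.180000 - 6.578232×(0.180000 - (-2.990000))/(6.578232 - (-20.760799))
       = -0.582755
Iteration 2:
  f(0.180000) = 6.578232
  f(-0.582755) = 4.393431
  x_3 = -0.582755 - 4.393431×(-0.582755 - 0.180000)/(4.393431 - 6.578232)
       = -2.116586
Iteration 3:
  f(-0.582755) = 4.393431
  f(-2.116586) = -5.351993
  x_4 = -2.116586 - (-5.351993)×(-2.116586 - (-0.582755))/(-5.351993 - 4.393431)
       = -1.274237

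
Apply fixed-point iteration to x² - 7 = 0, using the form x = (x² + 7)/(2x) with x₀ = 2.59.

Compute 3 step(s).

Equation: x² - 7 = 0
Fixed-point form: x = (x² + 7)/(2x)
x₀ = 2.59

x_1 = g(2.590000) = 2.646351
x_2 = g(2.646351) = 2.645751
x_3 = g(2.645751) = 2.645751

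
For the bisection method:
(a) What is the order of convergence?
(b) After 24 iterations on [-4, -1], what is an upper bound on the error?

(a) Bisection has linear (order 1) convergence; the error is halved each step.

(b) Error bound = (b-a)/2^n = (-1 - (-4))/2^{24}
    = 3/2^{24}

(a) 1 (linear); (b) error ≤ 1.79e-07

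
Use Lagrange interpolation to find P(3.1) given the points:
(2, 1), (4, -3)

Lagrange interpolation formula:
P(x) = Σ yᵢ × Lᵢ(x)
where Lᵢ(x) = Π_{j≠i} (x - xⱼ)/(xᵢ - xⱼ)

L_0(3.1) = (3.1 - 4)/(2 - 4) = 0.450000
L_1(3.1) = (3.1 - 2)/(4 - 2) = 0.550000

P(3.1) = 1×L_0(3.1) + (-3)×L_1(3.1)
P(3.1) = -1.200000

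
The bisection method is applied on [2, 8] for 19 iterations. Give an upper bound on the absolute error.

Bisection error bound: |error| ≤ (b-a)/2^n
|error| ≤ (8 - 2)/2^19 = 6/2^19
|error| ≤ 0.0000114441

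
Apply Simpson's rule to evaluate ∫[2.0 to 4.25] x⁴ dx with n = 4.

f(x) = x⁴
a = 2.0, b = 4.25, n = 4
h = (b - a)/n = 0.562500

Simpson's rule: (h/3)[f(x₀) + 4f(x₁) + 2f(x₂) + ... + f(xₙ)]

x_0 = 2.0000, f(x_0) = 16.000000, coefficient = 1
x_1 = 2.5625, f(x_1) = 43.117691, coefficient = 4
x_2 = 3.1250, f(x_2) = 95.367432, coefficient = 2
x_3 = 3.6875, f(x_3) = 184.896255, coefficient = 4
x_4 = 4.2500, f(x_4) = 326.253906, coefficient = 1

I ≈ (0.562500/3) × 1445.044556 = 270.945854
Exact value: 270.915820
Error: 0.030034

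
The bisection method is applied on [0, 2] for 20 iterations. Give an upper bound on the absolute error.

Bisection error bound: |error| ≤ (b-a)/2^n
|error| ≤ (2 - 0)/2^20 = 2/2^20
|error| ≤ 0.0000019073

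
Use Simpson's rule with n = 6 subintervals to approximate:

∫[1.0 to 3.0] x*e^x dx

f(x) = x*e^x
a = 1.0, b = 3.0, n = 6
h = (b - a)/n = 0.333333

Simpson's rule: (h/3)[f(x₀) + 4f(x₁) + 2f(x₂) + ... + f(xₙ)]

x_0 = 1.0000, f(x_0) = 2.718282, coefficient = 1
x_1 = 1.3333, f(x_1) = 5.058224, coefficient = 4
x_2 = 1.6667, f(x_2) = 8.824150, coefficient = 2
x_3 = 2.0000, f(x_3) = 14.778112, coefficient = 4
x_4 = 2.3333, f(x_4) = 24.061937, coefficient = 2
x_5 = 2.6667, f(x_5) = 38.378443, coefficient = 4
x_6 = 3.0000, f(x_6) = 60.256611, coefficient = 1

I ≈ (0.333333/3) × 361.606182 = 40.178465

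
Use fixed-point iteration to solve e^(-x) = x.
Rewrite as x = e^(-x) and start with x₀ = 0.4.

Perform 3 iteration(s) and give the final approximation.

Equation: e^(-x) = x
Fixed-point form: x = e^(-x)
x₀ = 0.4

x_1 = g(0.400000) = 0.670320
x_2 = g(0.670320) = 0.511545
x_3 = g(0.511545) = 0.599569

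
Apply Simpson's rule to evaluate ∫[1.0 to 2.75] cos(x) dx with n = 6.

f(x) = cos(x)
a = 1.0, b = 2.75, n = 6
h = (b - a)/n = 0.291667

Simpson's rule: (h/3)[f(x₀) + 4f(x₁) + 2f(x₂) + ... + f(xₙ)]

x_0 = 1.0000, f(x_0) = 0.540302, coefficient = 1
x_1 = 1.2917, f(x_1) = 0.275519, coefficient = 4
x_2 = 1.5833, f(x_2) = -0.012537, coefficient = 2
x_3 = 1.8750, f(x_3) = -0.299534, coefficient = 4
x_4 = 2.1667, f(x_4) = -0.561229, coefficient = 2
x_5 = 2.4583, f(x_5) = -0.775519, coefficient = 4
x_6 = 2.7500, f(x_6) = -0.924302, coefficient = 1

I ≈ (0.291667/3) × -4.729666 = -0.459829
Exact value: -0.459810
Error: 0.000019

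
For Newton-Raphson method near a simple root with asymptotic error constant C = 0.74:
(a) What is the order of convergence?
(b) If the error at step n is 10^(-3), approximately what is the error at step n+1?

(a) Newton-Raphson has quadratic (order 2) convergence near simple roots.
    This means |e_{n+1}| ≈ C|e_n|².

(b) With |e_n| = 10^(-3) and C = 0.74:
    |e_{n+1}| ≈ 0.74 × (10^(-3))² = 0.74 × 10^(-6)

(a) 2 (quadratic); (b) |e_{n+1}| ≈ 7.400e-07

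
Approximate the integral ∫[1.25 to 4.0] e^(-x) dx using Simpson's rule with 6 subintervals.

f(x) = e^(-x)
a = 1.25, b = 4.0, n = 6
h = (b - a)/n = 0.458333

Simpson's rule: (h/3)[f(x₀) + 4f(x₁) + 2f(x₂) + ... + f(xₙ)]

x_0 = 1.2500, f(x_0) = 0.286505, coefficient = 1
x_1 = 1.7083, f(x_1) = 0.181167, coefficient = 4
x_2 = 2.1667, f(x_2) = 0.114559, coefficient = 2
x_3 = 2.6250, f(x_3) = 0.072440, coefficient = 4
x_4 = 3.0833, f(x_4) = 0.045806, coefficient = 2
x_5 = 3.5417, f(x_5) = 0.028965, coefficient = 4
x_6 = 4.0000, f(x_6) = 0.018316, coefficient = 1

I ≈ (0.458333/3) × 1.755840 = 0.268253
Exact value: 0.268189
Error: 0.000064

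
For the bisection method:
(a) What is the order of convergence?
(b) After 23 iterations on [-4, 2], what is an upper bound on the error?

(a) Bisection has linear (order 1) convergence; the error is halved each step.

(b) Error bound = (b-a)/2^n = (2 - (-4))/2^{23}
    = 6/2^{23}

(a) 1 (linear); (b) error ≤ 7.15e-07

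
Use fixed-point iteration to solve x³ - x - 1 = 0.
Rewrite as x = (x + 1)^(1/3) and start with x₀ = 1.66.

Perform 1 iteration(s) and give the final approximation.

Equation: x³ - x - 1 = 0
Fixed-point form: x = (x + 1)^(1/3)
x₀ = 1.66

x_1 = g(1.660000) = 1.385566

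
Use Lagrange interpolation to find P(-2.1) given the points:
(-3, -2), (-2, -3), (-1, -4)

Lagrange interpolation formula:
P(x) = Σ yᵢ × Lᵢ(x)
where Lᵢ(x) = Π_{j≠i} (x - xⱼ)/(xᵢ - xⱼ)

L_0(-2.1) = (-2.1 - (-2))/(-3 - (-2)) × (-2.1 - (-1))/(-3 - (-1)) = 0.055000
L_1(-2.1) = (-2.1 - (-3))/(-2 - (-3)) × (-2.1 - (-1))/(-2 - (-1)) = 0.990000
L_2(-2.1) = (-2.1 - (-3))/(-1 - (-3)) × (-2.1 - (-2))/(-1 - (-2)) = -0.045000

P(-2.1) = (-2)×L_0(-2.1) + (-3)×L_1(-2.1) + (-4)×L_2(-2.1)
P(-2.1) = -2.900000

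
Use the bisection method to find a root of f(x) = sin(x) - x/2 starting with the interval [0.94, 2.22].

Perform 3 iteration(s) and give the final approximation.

f(x) = sin(x) - x/2
Initial interval: [0.94, 2.22]

Iteration 1:
  c_1 = (0.940000 + 2.220000)/2 = 1.580000
  f(c_1) = f(1.580000) = 0.209958
  f(a) × f(c) ≥ 0, new interval: [1.580000, 2.220000]
Iteration 2:
  c_2 = (1.580000 + 2.220000)/2 = 1.900000
  f(c_2) = f(1.900000) = -0.003700
  f(a) × f(c) < 0, new interval: [1.580000, 1.900000]
Iteration 3:
  c_3 = (1.580000 + 1.900000)/2 = 1.740000
  f(c_3) = f(1.740000) = 0.115719
  f(a) × f(c) ≥ 0, new interval: [1.740000, 1.900000]

After 3 iteration(s), the approximation is c_3 = 1.740000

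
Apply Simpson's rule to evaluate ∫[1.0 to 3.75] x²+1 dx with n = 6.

f(x) = x²+1
a = 1.0, b = 3.75, n = 6
h = (b - a)/n = 0.458333

Simpson's rule: (h/3)[f(x₀) + 4f(x₁) + 2f(x₂) + ... + f(xₙ)]

x_0 = 1.0000, f(x_0) = 2.000000, coefficient = 1
x_1 = 1.4583, f(x_1) = 3.126736, coefficient = 4
x_2 = 1.9167, f(x_2) = 4.673611, coefficient = 2
x_3 = 2.3750, f(x_3) = 6.640625, coefficient = 4
x_4 = 2.8333, f(x_4) = 9.027778, coefficient = 2
x_5 = 3.2917, f(x_5) = 11.835069, coefficient = 4
x_6 = 3.7500, f(x_6) = 15.062500, coefficient = 1

I ≈ (0.458333/3) × 130.875000 = 19.994792
Exact value: 19.994792
Error: 0.000000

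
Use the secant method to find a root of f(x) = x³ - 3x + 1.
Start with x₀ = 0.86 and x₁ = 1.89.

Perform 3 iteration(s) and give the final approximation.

f(x) = x³ - 3x + 1
x₀ = 0.86, x₁ = 1.89

Secant formula: x_{n+1} = x_n - f(x_n)(x_n - x_{n-1})/(f(x_n) - f(x_{n-1}))

Iteration 1:
  f(0.860000) = -0.943944
  f(1.890000) = 2.081269
  x_2 = 1.890000 - 2.081269×(1.890000 - 0.860000)/(2.081269 - (-0.943944))
       = 1.181386
Iteration 2:
  f(1.890000) = 2.081269
  f(1.181386) = -0.895329
  x_3 = 1.181386 - (-0.895329)×(1.181386 - 1.890000)/(-0.895329 - 2.081269)
       = 1.394530
Iteration 3:
  f(1.181386) = -0.895329
  f(1.394530) = -0.471629
  x_4 = 1.394530 - (-0.471629)×(1.394530 - 1.181386)/(-0.471629 - (-0.895329))
       = 1.631784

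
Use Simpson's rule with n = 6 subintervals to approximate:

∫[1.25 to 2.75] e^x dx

f(x) = e^x
a = 1.25, b = 2.75, n = 6
h = (b - a)/n = 0.250000

Simpson's rule: (h/3)[f(x₀) + 4f(x₁) + 2f(x₂) + ... + f(xₙ)]

x_0 = 1.2500, f(x_0) = 3.490343, coefficient = 1
x_1 = 1.5000, f(x_1) = 4.481689, coefficient = 4
x_2 = 1.7500, f(x_2) = 5.754603, coefficient = 2
x_3 = 2.0000, f(x_3) = 7.389056, coefficient = 4
x_4 = 2.2500, f(x_4) = 9.487736, coefficient = 2
x_5 = 2.5000, f(x_5) = 12.182494, coefficient = 4
x_6 = 2.7500, f(x_6) = 15.642632, coefficient = 1

I ≈ (0.250000/3) × 145.830608 = 12.152551
Exact value: 12.152289
Error: 0.000262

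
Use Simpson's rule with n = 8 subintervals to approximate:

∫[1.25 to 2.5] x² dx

f(x) = x²
a = 1.25, b = 2.5, n = 8
h = (b - a)/n = 0.156250

Simpson's rule: (h/3)[f(x₀) + 4f(x₁) + 2f(x₂) + ... + f(xₙ)]

x_0 = 1.2500, f(x_0) = 1.562500, coefficient = 1
x_1 = 1.4062, f(x_1) = 1.977539, coefficient = 4
x_2 = 1.5625, f(x_2) = 2.441406, coefficient = 2
x_3 = 1.7188, f(x_3) = 2.954102, coefficient = 4
x_4 = 1.8750, f(x_4) = 3.515625, coefficient = 2
x_5 = 2.0312, f(x_5) = 4.125977, coefficient = 4
x_6 = 2.1875, f(x_6) = 4.785156, coefficient = 2
x_7 = 2.3438, f(x_7) = 5.493164, coefficient = 4
x_8 = 2.5000, f(x_8) = 6.250000, coefficient = 1

I ≈ (0.156250/3) × 87.500000 = 4.557292
Exact value: 4.557292
Error: 0.000000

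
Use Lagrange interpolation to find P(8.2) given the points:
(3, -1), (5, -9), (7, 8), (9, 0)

Lagrange interpolation formula:
P(x) = Σ yᵢ × Lᵢ(x)
where Lᵢ(x) = Π_{j≠i} (x - xⱼ)/(xᵢ - xⱼ)

L_0(8.2) = (8.2 - 5)/(3 - 5) × (8.2 - 7)/(3 - 7) × (8.2 - 9)/(3 - 9) = 0.064000
L_1(8.2) = (8.2 - 3)/(5 - 3) × (8.2 - 7)/(5 - 7) × (8.2 - 9)/(5 - 9) = -0.312000
L_2(8.2) = (8.2 - 3)/(7 - 3) × (8.2 - 5)/(7 - 5) × (8.2 - 9)/(7 - 9) = 0.832000
L_3(8.2) = (8.2 - 3)/(9 - 3) × (8.2 - 5)/(9 - 5) × (8.2 - 7)/(9 - 7) = 0.416000

P(8.2) = (-1)×L_0(8.2) + (-9)×L_1(8.2) + 8×L_2(8.2) + 0×L_3(8.2)
P(8.2) = 9.400000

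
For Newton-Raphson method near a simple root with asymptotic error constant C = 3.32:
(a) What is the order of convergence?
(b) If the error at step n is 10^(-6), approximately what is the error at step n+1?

(a) Newton-Raphson has quadratic (order 2) convergence near simple roots.
    This means |e_{n+1}| ≈ C|e_n|².

(b) With |e_n| = 10^(-6) and C = 3.32:
    |e_{n+1}| ≈ 3.32 × (10^(-6))² = 3.32 × 10^(-12)

(a) 2 (quadratic); (b) |e_{n+1}| ≈ 3.320e-12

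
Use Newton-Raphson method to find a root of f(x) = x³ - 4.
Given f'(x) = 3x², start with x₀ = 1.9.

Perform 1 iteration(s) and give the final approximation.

f(x) = x³ - 4
f'(x) = 3x²
x₀ = 1.9

Newton-Raphson formula: x_{n+1} = x_n - f(x_n)/f'(x_n)

Iteration 1:
  f(1.900000) = 2.859000
  f'(1.900000) = 10.830000
  x_1 = 1.900000 - 2.859000/10.830000 = 1.636011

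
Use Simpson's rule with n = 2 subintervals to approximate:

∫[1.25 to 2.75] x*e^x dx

f(x) = x*e^x
a = 1.25, b = 2.75, n = 2
h = (b - a)/n = 0.750000

Simpson's rule: (h/3)[f(x₀) + 4f(x₁) + 2f(x₂) + ... + f(xₙ)]

x_0 = 1.2500, f(x_0) = 4.362929, coefficient = 1
x_1 = 2.0000, f(x_1) = 14.778112, coefficient = 4
x_2 = 2.7500, f(x_2) = 43.017238, coefficient = 1

I ≈ (0.750000/3) × 106.492615 = 26.623154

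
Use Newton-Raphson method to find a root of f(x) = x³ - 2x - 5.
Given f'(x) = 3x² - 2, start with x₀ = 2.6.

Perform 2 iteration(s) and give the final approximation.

f(x) = x³ - 2x - 5
f'(x) = 3x² - 2
x₀ = 2.6

Newton-Raphson formula: x_{n+1} = x_n - f(x_n)/f'(x_n)

Iteration 1:
  f(2.600000) = 7.376000
  f'(2.600000) = 18.280000
  x_1 = 2.600000 - 7.376000/18.280000 = 2.196499
Iteration 2:
  f(2.196499) = 1.204247
  f'(2.196499) = 12.473822
  x_2 = 2.196499 - 1.204247/12.473822 = 2.099957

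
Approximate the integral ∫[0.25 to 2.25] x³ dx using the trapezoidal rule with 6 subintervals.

f(x) = x³
a = 0.25, b = 2.25, n = 6
h = (b - a)/n = 0.333333

Trapezoidal rule: (h/2)[f(x₀) + 2f(x₁) + 2f(x₂) + ... + f(xₙ)]

x_0 = 0.2500, f(x_0) = 0.015625, coefficient = 1
x_1 = 0.5833, f(x_1) = 0.198495, coefficient = 2
x_2 = 0.9167, f(x_2) = 0.770255, coefficient = 2
x_3 = 1.2500, f(x_3) = 1.953125, coefficient = 2
x_4 = 1.5833, f(x_4) = 3.969329, coefficient = 2
x_5 = 1.9167, f(x_5) = 7.041088, coefficient = 2
x_6 = 2.2500, f(x_6) = 11.390625, coefficient = 1

I ≈ (0.333333/2) × 39.270833 = 6.545139
Exact value: 6.406250
Error: 0.138889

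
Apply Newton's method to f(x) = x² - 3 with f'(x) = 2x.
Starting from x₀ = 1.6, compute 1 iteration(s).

f(x) = x² - 3
f'(x) = 2x
x₀ = 1.6

Newton-Raphson formula: x_{n+1} = x_n - f(x_n)/f'(x_n)

Iteration 1:
  f(1.600000) = -0.440000
  f'(1.600000) = 3.200000
  x_1 = 1.600000 - (-0.440000)/3.200000 = 1.737500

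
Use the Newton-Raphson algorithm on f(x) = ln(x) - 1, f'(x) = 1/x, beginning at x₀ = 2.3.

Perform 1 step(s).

f(x) = ln(x) - 1
f'(x) = 1/x
x₀ = 2.3

Newton-Raphson formula: x_{n+1} = x_n - f(x_n)/f'(x_n)

Iteration 1:
  f(2.300000) = -0.167091
  f'(2.300000) = 0.434783
  x_1 = 2.300000 - (-0.167091)/0.434783 = 2.684309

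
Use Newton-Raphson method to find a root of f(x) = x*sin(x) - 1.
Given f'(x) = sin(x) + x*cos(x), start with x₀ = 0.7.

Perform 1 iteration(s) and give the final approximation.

f(x) = x*sin(x) - 1
f'(x) = sin(x) + x*cos(x)
x₀ = 0.7

Newton-Raphson formula: x_{n+1} = x_n - f(x_n)/f'(x_n)

Iteration 1:
  f(0.700000) = -0.549048
  f'(0.700000) = 1.179607
  x_1 = 0.700000 - (-0.549048)/1.179607 = 1.165450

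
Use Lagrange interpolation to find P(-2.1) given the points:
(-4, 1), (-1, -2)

Lagrange interpolation formula:
P(x) = Σ yᵢ × Lᵢ(x)
where Lᵢ(x) = Π_{j≠i} (x - xⱼ)/(xᵢ - xⱼ)

L_0(-2.1) = (-2.1 - (-1))/(-4 - (-1)) = 0.366667
L_1(-2.1) = (-2.1 - (-4))/(-1 - (-4)) = 0.633333

P(-2.1) = 1×L_0(-2.1) + (-2)×L_1(-2.1)
P(-2.1) = -0.900000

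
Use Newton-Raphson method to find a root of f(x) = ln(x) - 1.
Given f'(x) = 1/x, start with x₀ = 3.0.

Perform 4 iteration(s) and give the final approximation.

f(x) = ln(x) - 1
f'(x) = 1/x
x₀ = 3.0

Newton-Raphson formula: x_{n+1} = x_n - f(x_n)/f'(x_n)

Iteration 1:
  f(3.000000) = 0.098612
  f'(3.000000) = 0.333333
  x_1 = 3.000000 - 0.098612/0.333333 = 2.704163
Iteration 2:
  f(2.704163) = -0.005208
  f'(2.704163) = 0.369800
  x_2 = 2.704163 - (-0.005208)/0.369800 = 2.718245
Iteration 3:
  f(2.718245) = -0.000014
  f'(2.718245) = 0.367884
  x_3 = 2.718245 - (-0.000014)/0.367884 = 2.718282
Iteration 4:
  f(2.718282) = 0.000000
  f'(2.718282) = 0.367879
  x_4 = 2.718282 - 0.000000/0.367879 = 2.718282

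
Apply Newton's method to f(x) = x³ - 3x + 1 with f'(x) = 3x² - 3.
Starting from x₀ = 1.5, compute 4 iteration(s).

f(x) = x³ - 3x + 1
f'(x) = 3x² - 3
x₀ = 1.5

Newton-Raphson formula: x_{n+1} = x_n - f(x_n)/f'(x_n)

Iteration 1:
  f(1.500000) = -0.125000
  f'(1.500000) = 3.750000
  x_1 = 1.500000 - (-0.125000)/3.750000 = 1.533333
Iteration 2:
  f(1.533333) = 0.005037
  f'(1.533333) = 4.053333
  x_2 = 1.533333 - 0.005037/4.053333 = 1.532091
Iteration 3:
  f(1.532091) = 0.000007
  f'(1.532091) = 4.041905
  x_3 = 1.532091 - 0.000007/4.041905 = 1.532089
Iteration 4:
  f(1.532089) = 0.000000
  f'(1.532089) = 4.041889
  x_4 = 1.532089 - 0.000000/4.041889 = 1.532089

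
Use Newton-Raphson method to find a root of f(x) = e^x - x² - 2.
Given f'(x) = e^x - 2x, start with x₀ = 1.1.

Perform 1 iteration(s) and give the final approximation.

f(x) = e^x - x² - 2
f'(x) = e^x - 2x
x₀ = 1.1

Newton-Raphson formula: x_{n+1} = x_n - f(x_n)/f'(x_n)

Iteration 1:
  f(1.100000) = -0.205834
  f'(1.100000) = 0.804166
  x_1 = 1.100000 - (-0.205834)/0.804166 = 1.355960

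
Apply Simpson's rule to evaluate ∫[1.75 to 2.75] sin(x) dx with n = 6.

f(x) = sin(x)
a = 1.75, b = 2.75, n = 6
h = (b - a)/n = 0.166667

Simpson's rule: (h/3)[f(x₀) + 4f(x₁) + 2f(x₂) + ... + f(xₙ)]

x_0 = 1.7500, f(x_0) = 0.983986, coefficient = 1
x_1 = 1.9167, f(x_1) = 0.940781, coefficient = 4
x_2 = 2.0833, f(x_2) = 0.871503, coefficient = 2
x_3 = 2.2500, f(x_3) = 0.778073, coefficient = 4
x_4 = 2.4167, f(x_4) = 0.663080, coefficient = 2
x_5 = 2.5833, f(x_5) = 0.529711, coefficient = 4
x_6 = 2.7500, f(x_6) = 0.381661, coefficient = 1

I ≈ (0.166667/3) × 13.429072 = 0.746060
Exact value: 0.746056
Error: 0.000003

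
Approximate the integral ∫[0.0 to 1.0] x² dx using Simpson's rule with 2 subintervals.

f(x) = x²
a = 0.0, b = 1.0, n = 2
h = (b - a)/n = 0.500000

Simpson's rule: (h/3)[f(x₀) + 4f(x₁) + 2f(x₂) + ... + f(xₙ)]

x_0 = 0.0000, f(x_0) = 0.000000, coefficient = 1
x_1 = 0.5000, f(x_1) = 0.250000, coefficient = 4
x_2 = 1.0000, f(x_2) = 1.000000, coefficient = 1

I ≈ (0.500000/3) × 2.000000 = 0.333333
Exact value: 0.333333
Error: 0.000000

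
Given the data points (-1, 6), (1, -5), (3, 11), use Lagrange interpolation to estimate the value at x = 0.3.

Lagrange interpolation formula:
P(x) = Σ yᵢ × Lᵢ(x)
where Lᵢ(x) = Π_{j≠i} (x - xⱼ)/(xᵢ - xⱼ)

L_0(0.3) = (0.3 - 1)/(-1 - 1) × (0.3 - 3)/(-1 - 3) = 0.236250
L_1(0.3) = (0.3 - (-1))/(1 - (-1)) × (0.3 - 3)/(1 - 3) = 0.877500
L_2(0.3) = (0.3 - (-1))/(3 - (-1)) × (0.3 - 1)/(3 - 1) = -0.113750

P(0.3) = 6×L_0(0.3) + (-5)×L_1(0.3) + 11×L_2(0.3)
P(0.3) = -4.221250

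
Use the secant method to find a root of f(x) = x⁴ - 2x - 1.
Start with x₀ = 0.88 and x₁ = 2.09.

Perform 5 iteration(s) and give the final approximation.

f(x) = x⁴ - 2x - 1
x₀ = 0.88, x₁ = 2.09

Secant formula: x_{n+1} = x_n - f(x_n)(x_n - x_{n-1})/(f(x_n) - f(x_{n-1}))

Iteration 1:
  f(0.880000) = -2.160305
  f(2.090000) = 13.900298
  x_2 = 2.090000 - 13.900298×(2.090000 - 0.880000)/(13.900298 - (-2.160305))
       = 1.042757
Iteration 2:
  f(2.090000) = 13.900298
  f(1.042757) = -1.903202
  x_3 = 1.042757 - (-1.903202)×(1.042757 - 2.090000)/(-1.903202 - 13.900298)
       = 1.168875
Iteration 3:
  f(1.042757) = -1.903202
  f(1.168875) = -1.471059
  x_4 = 1.168875 - (-1.471059)×(1.168875 - 1.042757)/(-1.471059 - (-1.903202))
       = 1.598196
Iteration 4:
  f(1.168875) = -1.471059
  f(1.598196) = 2.327694
  x_5 = 1.598196 - 2.327694×(1.598196 - 1.168875)/(2.327694 - (-1.471059))
       = 1.335129
Iteration 5:
  f(1.598196) = 2.327694
  f(1.335129) = -0.492708
  x_6 = 1.335129 - (-0.492708)×(1.335129 - 1.598196)/(-0.492708 - 2.327694)
       = 1.381085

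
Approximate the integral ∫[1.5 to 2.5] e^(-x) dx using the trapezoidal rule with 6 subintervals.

f(x) = e^(-x)
a = 1.5, b = 2.5, n = 6
h = (b - a)/n = 0.166667

Trapezoidal rule: (h/2)[f(x₀) + 2f(x₁) + 2f(x₂) + ... + f(xₙ)]

x_0 = 1.5000, f(x_0) = 0.223130, coefficient = 1
x_1 = 1.6667, f(x_1) = 0.188876, coefficient = 2
x_2 = 1.8333, f(x_2) = 0.159880, coefficient = 2
x_3 = 2.0000, f(x_3) = 0.135335, coefficient = 2
x_4 = 2.1667, f(x_4) = 0.114559, coefficient = 2
x_5 = 2.3333, f(x_5) = 0.096972, coefficient = 2
x_6 = 2.5000, f(x_6) = 0.082085, coefficient = 1

I ≈ (0.166667/2) × 1.696458 = 0.141372
Exact value: 0.141045
Error: 0.000326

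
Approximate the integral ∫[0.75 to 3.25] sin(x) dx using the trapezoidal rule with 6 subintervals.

f(x) = sin(x)
a = 0.75, b = 3.25, n = 6
h = (b - a)/n = 0.416667

Trapezoidal rule: (h/2)[f(x₀) + 2f(x₁) + 2f(x₂) + ... + f(xₙ)]

x_0 = 0.7500, f(x_0) = 0.681639, coefficient = 1
x_1 = 1.1667, f(x_1) = 0.919445, coefficient = 2
x_2 = 1.5833, f(x_2) = 0.999921, coefficient = 2
x_3 = 2.0000, f(x_3) = 0.909297, coefficient = 2
x_4 = 2.4167, f(x_4) = 0.663080, coefficient = 2
x_5 = 2.8333, f(x_5) = 0.303400, coefficient = 2
x_6 = 3.2500, f(x_6) = -0.108195, coefficient = 1

I ≈ (0.416667/2) × 8.163732 = 1.700778
Exact value: 1.725819
Error: 0.025041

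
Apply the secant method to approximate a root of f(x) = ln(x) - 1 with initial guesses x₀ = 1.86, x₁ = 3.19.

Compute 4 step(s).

f(x) = ln(x) - 1
x₀ = 1.86, x₁ = 3.19

Secant formula: x_{n+1} = x_n - f(x_n)(x_n - x_{n-1})/(f(x_n) - f(x_{n-1}))

Iteration 1:
  f(1.860000) = -0.379424
  f(3.190000) = 0.160021
  x_2 = 3.190000 - 0.160021×(3.190000 - 1.860000)/(0.160021 - (-0.379424))
       = 2.795469
Iteration 2:
  f(3.190000) = 0.160021
  f(2.795469) = 0.028000
  x_3 = 2.795469 - 0.028000×(2.795469 - 3.190000)/(0.028000 - 0.160021)
       = 2.711794
Iteration 3:
  f(2.795469) = 0.028000
  f(2.711794) = -0.002389
  x_4 = 2.711794 - (-0.002389)×(2.711794 - 2.795469)/(-0.002389 - 0.028000)
       = 2.718374
Iteration 4:
  f(2.711794) = -0.002389
  f(2.718374) = 0.000034
  x_5 = 2.718374 - 0.000034×(2.718374 - 2.711794)/(0.000034 - (-0.002389))
       = 2.718282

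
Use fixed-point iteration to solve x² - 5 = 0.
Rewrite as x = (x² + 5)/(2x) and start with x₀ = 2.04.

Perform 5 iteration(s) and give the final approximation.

Equation: x² - 5 = 0
Fixed-point form: x = (x² + 5)/(2x)
x₀ = 2.04

x_1 = g(2.040000) = 2.245490
x_2 = g(2.245490) = 2.236088
x_3 = g(2.236088) = 2.236068
x_4 = g(2.236068) = 2.236068
x_5 = g(2.236068) = 2.236068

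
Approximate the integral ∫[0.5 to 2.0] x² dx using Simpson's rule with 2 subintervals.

f(x) = x²
a = 0.5, b = 2.0, n = 2
h = (b - a)/n = 0.750000

Simpson's rule: (h/3)[f(x₀) + 4f(x₁) + 2f(x₂) + ... + f(xₙ)]

x_0 = 0.5000, f(x_0) = 0.250000, coefficient = 1
x_1 = 1.2500, f(x_1) = 1.562500, coefficient = 4
x_2 = 2.0000, f(x_2) = 4.000000, coefficient = 1

I ≈ (0.750000/3) × 10.500000 = 2.625000
Exact value: 2.625000
Error: 0.000000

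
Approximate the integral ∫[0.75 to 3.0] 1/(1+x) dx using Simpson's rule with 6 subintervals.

f(x) = 1/(1+x)
a = 0.75, b = 3.0, n = 6
h = (b - a)/n = 0.375000

Simpson's rule: (h/3)[f(x₀) + 4f(x₁) + 2f(x₂) + ... + f(xₙ)]

x_0 = 0.7500, f(x_0) = 0.571429, coefficient = 1
x_1 = 1.1250, f(x_1) = 0.470588, coefficient = 4
x_2 = 1.5000, f(x_2) = 0.400000, coefficient = 2
x_3 = 1.8750, f(x_3) = 0.347826, coefficient = 4
x_4 = 2.2500, f(x_4) = 0.307692, coefficient = 2
x_5 = 2.6250, f(x_5) = 0.275862, coefficient = 4
x_6 = 3.0000, f(x_6) = 0.250000, coefficient = 1

I ≈ (0.375000/3) × 6.613919 = 0.826740
Exact value: 0.826679
Error: 0.000061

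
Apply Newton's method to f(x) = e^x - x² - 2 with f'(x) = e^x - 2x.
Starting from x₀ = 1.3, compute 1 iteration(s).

f(x) = e^x - x² - 2
f'(x) = e^x - 2x
x₀ = 1.3

Newton-Raphson formula: x_{n+1} = x_n - f(x_n)/f'(x_n)

Iteration 1:
  f(1.300000) = -0.020703
  f'(1.300000) = 1.069297
  x_1 = 1.300000 - (-0.020703)/1.069297 = 1.319362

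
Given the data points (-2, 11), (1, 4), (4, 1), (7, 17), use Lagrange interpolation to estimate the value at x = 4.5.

Lagrange interpolation formula:
P(x) = Σ yᵢ × Lᵢ(x)
where Lᵢ(x) = Π_{j≠i} (x - xⱼ)/(xᵢ - xⱼ)

L_0(4.5) = (4.5 - 1)/(-2 - 1) × (4.5 - 4)/(-2 - 4) × (4.5 - 7)/(-2 - 7) = 0.027006
L_1(4.5) = (4.5 - (-2))/(1 - (-2)) × (4.5 - 4)/(1 - 4) × (4.5 - 7)/(1 - 7) = -0.150463
L_2(4.5) = (4.5 - (-2))/(4 - (-2)) × (4.5 - 1)/(4 - 1) × (4.5 - 7)/(4 - 7) = 1.053241
L_3(4.5) = (4.5 - (-2))/(7 - (-2)) × (4.5 - 1)/(7 - 1) × (4.5 - 4)/(7 - 4) = 0.070216

P(4.5) = 11×L_0(4.5) + 4×L_1(4.5) + 1×L_2(4.5) + 17×L_3(4.5)
P(4.5) = 1.942130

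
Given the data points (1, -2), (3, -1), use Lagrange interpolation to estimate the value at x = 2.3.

Lagrange interpolation formula:
P(x) = Σ yᵢ × Lᵢ(x)
where Lᵢ(x) = Π_{j≠i} (x - xⱼ)/(xᵢ - xⱼ)

L_0(2.3) = (2.3 - 3)/(1 - 3) = 0.350000
L_1(2.3) = (2.3 - 1)/(3 - 1) = 0.650000

P(2.3) = (-2)×L_0(2.3) + (-1)×L_1(2.3)
P(2.3) = -1.350000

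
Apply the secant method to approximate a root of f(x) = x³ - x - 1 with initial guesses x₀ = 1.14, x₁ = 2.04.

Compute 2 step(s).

f(x) = x³ - x - 1
x₀ = 1.14, x₁ = 2.04

Secant formula: x_{n+1} = x_n - f(x_n)(x_n - x_{n-1})/(f(x_n) - f(x_{n-1}))

Iteration 1:
  f(1.140000) = -0.658456
  f(2.040000) = 5.449664
  x_2 = 2.040000 - 5.449664×(2.040000 - 1.140000)/(5.449664 - (-0.658456))
       = 1.237020
Iteration 2:
  f(2.040000) = 5.449664
  f(1.237020) = -0.344109
  x_3 = 1.237020 - (-0.344109)×(1.237020 - 2.040000)/(-0.344109 - 5.449664)
       = 1.284711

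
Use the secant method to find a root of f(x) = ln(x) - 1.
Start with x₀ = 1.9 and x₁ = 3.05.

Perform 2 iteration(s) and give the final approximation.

f(x) = ln(x) - 1
x₀ = 1.9, x₁ = 3.05

Secant formula: x_{n+1} = x_n - f(x_n)(x_n - x_{n-1})/(f(x_n) - f(x_{n-1}))

Iteration 1:
  f(1.900000) = -0.358146
  f(3.050000) = 0.115142
  x_2 = 3.050000 - 0.115142×(3.050000 - 1.900000)/(0.115142 - (-0.358146))
       = 2.770228
Iteration 2:
  f(3.050000) = 0.115142
  f(2.770228) = 0.018929
  x_3 = 2.770228 - 0.018929×(2.770228 - 3.050000)/(0.018929 - 0.115142)
       = 2.715183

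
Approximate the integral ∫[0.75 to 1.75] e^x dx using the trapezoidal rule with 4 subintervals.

f(x) = e^x
a = 0.75, b = 1.75, n = 4
h = (b - a)/n = 0.250000

Trapezoidal rule: (h/2)[f(x₀) + 2f(x₁) + 2f(x₂) + ... + f(xₙ)]

x_0 = 0.7500, f(x_0) = 2.117000, coefficient = 1
x_1 = 1.0000, f(x_1) = 2.718282, coefficient = 2
x_2 = 1.2500, f(x_2) = 3.490343, coefficient = 2
x_3 = 1.5000, f(x_3) = 4.481689, coefficient = 2
x_4 = 1.7500, f(x_4) = 5.754603, coefficient = 1

I ≈ (0.250000/2) × 29.252230 = 3.656529
Exact value: 3.637603
Error: 0.018926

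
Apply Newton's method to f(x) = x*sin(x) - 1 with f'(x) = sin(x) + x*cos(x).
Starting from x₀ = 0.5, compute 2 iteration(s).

f(x) = x*sin(x) - 1
f'(x) = sin(x) + x*cos(x)
x₀ = 0.5

Newton-Raphson formula: x_{n+1} = x_n - f(x_n)/f'(x_n)

Iteration 1:
  f(0.500000) = -0.760287
  f'(0.500000) = 0.918217
  x_1 = 0.500000 - (-0.760287)/0.918217 = 1.328004
Iteration 2:
  f(1.328004) = 0.289054
  f'(1.328004) = 1.289941
  x_2 = 1.328004 - 0.289054/1.289941 = 1.103921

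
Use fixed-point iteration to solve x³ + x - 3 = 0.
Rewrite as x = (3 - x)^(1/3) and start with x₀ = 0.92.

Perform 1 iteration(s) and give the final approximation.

Equation: x³ + x - 3 = 0
Fixed-point form: x = (3 - x)^(1/3)
x₀ = 0.92

x_1 = g(0.920000) = 1.276501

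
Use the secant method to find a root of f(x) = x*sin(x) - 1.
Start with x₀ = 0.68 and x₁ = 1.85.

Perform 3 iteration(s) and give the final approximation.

f(x) = x*sin(x) - 1
x₀ = 0.68, x₁ = 1.85

Secant formula: x_{n+1} = x_n - f(x_n)(x_n - x_{n-1})/(f(x_n) - f(x_{n-1}))

Iteration 1:
  f(0.680000) = -0.572421
  f(1.850000) = 0.778359
  x_2 = 1.850000 - 0.778359×(1.850000 - 0.680000)/(0.778359 - (-0.572421))
       = 1.175812
Iteration 2:
  f(1.850000) = 0.778359
  f(1.175812) = 0.085277
  x_3 = 1.175812 - 0.085277×(1.175812 - 1.850000)/(0.085277 - 0.778359)
       = 1.092859
Iteration 3:
  f(1.175812) = 0.085277
  f(1.092859) = -0.029600
  x_4 = 1.092859 - (-0.029600)×(1.092859 - 1.175812)/(-0.029600 - 0.085277)
       = 1.114234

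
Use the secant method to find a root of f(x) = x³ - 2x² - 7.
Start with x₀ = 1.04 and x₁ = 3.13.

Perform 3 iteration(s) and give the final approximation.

f(x) = x³ - 2x² - 7
x₀ = 1.04, x₁ = 3.13

Secant formula: x_{n+1} = x_n - f(x_n)(x_n - x_{n-1})/(f(x_n) - f(x_{n-1}))

Iteration 1:
  f(1.040000) = -8.038336
  f(3.130000) = 4.070497
  x_2 = 3.130000 - 4.070497×(3.130000 - 1.040000)/(4.070497 - (-8.038336))
       = 2.427427
Iteration 2:
  f(3.130000) = 4.070497
  f(2.427427) = -4.481428
  x_3 = 2.427427 - (-4.481428)×(2.427427 - 3.130000)/(-4.481428 - 4.070497)
       = 2.795593
Iteration 3:
  f(2.427427) = -4.481428
  f(2.795593) = -0.782166
  x_4 = 2.795593 - (-0.782166)×(2.795593 - 2.427427)/(-0.782166 - (-4.481428))
       = 2.873438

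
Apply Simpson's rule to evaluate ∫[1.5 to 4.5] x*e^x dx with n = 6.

f(x) = x*e^x
a = 1.5, b = 4.5, n = 6
h = (b - a)/n = 0.500000

Simpson's rule: (h/3)[f(x₀) + 4f(x₁) + 2f(x₂) + ... + f(xₙ)]

x_0 = 1.5000, f(x_0) = 6.722534, coefficient = 1
x_1 = 2.0000, f(x_1) = 14.778112, coefficient = 4
x_2 = 2.5000, f(x_2) = 30.456235, coefficient = 2
x_3 = 3.0000, f(x_3) = 60.256611, coefficient = 4
x_4 = 3.5000, f(x_4) = 115.904082, coefficient = 2
x_5 = 4.0000, f(x_5) = 218.392600, coefficient = 4
x_6 = 4.5000, f(x_6) = 405.077091, coefficient = 1

I ≈ (0.500000/3) × 1878.229550 = 313.038258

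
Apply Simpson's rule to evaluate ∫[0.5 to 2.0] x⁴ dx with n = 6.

f(x) = x⁴
a = 0.5, b = 2.0, n = 6
h = (b - a)/n = 0.250000

Simpson's rule: (h/3)[f(x₀) + 4f(x₁) + 2f(x₂) + ... + f(xₙ)]

x_0 = 0.5000, f(x_0) = 0.062500, coefficient = 1
x_1 = 0.7500, f(x_1) = 0.316406, coefficient = 4
x_2 = 1.0000, f(x_2) = 1.000000, coefficient = 2
x_3 = 1.2500, f(x_3) = 2.441406, coefficient = 4
x_4 = 1.5000, f(x_4) = 5.062500, coefficient = 2
x_5 = 1.7500, f(x_5) = 9.378906, coefficient = 4
x_6 = 2.0000, f(x_6) = 16.000000, coefficient = 1

I ≈ (0.250000/3) × 76.734375 = 6.394531
Exact value: 6.393750
Error: 0.000781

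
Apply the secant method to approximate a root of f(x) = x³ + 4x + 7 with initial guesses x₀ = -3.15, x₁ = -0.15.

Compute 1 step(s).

f(x) = x³ + 4x + 7
x₀ = -3.15, x₁ = -0.15

Secant formula: x_{n+1} = x_n - f(x_n)(x_n - x_{n-1})/(f(x_n) - f(x_{n-1}))

Iteration 1:
  f(-3.150000) = -36.855875
  f(-0.150000) = 6.396625
  x_2 = -0.150000 - 6.396625×(-0.150000 - (-3.150000))/(6.396625 - (-36.855875))
       = -0.593671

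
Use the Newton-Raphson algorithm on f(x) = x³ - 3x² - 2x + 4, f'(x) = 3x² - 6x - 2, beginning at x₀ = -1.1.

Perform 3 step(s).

f(x) = x³ - 3x² - 2x + 4
f'(x) = 3x² - 6x - 2
x₀ = -1.1

Newton-Raphson formula: x_{n+1} = x_n - f(x_n)/f'(x_n)

Iteration 1:
  f(-1.100000) = 1.239000
  f'(-1.100000) = 8.230000
  x_1 = -1.100000 - 1.239000/8.230000 = -1.250547
Iteration 2:
  f(-1.250547) = -0.146197
  f'(-1.250547) = 10.194882
  x_2 = -1.250547 - (-0.146197)/10.194882 = -1.236207
Iteration 3:
  f(-1.236207) = -0.001385
  f'(-1.236207) = 10.001859
  x_3 = -1.236207 - (-0.001385)/10.001859 = -1.236068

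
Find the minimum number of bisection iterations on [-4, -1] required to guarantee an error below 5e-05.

We need (b-a)/2^n ≤ 5e-05
(-1 - (-4))/2^n ≤ 5e-05
3/2^n ≤ 5e-05
2^n ≥ 60000
n ≥ log₂(60000) = 15.87
n ≥ 16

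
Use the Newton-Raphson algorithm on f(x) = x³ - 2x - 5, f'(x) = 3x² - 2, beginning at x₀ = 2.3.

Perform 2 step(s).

f(x) = x³ - 2x - 5
f'(x) = 3x² - 2
x₀ = 2.3

Newton-Raphson formula: x_{n+1} = x_n - f(x_n)/f'(x_n)

Iteration 1:
  f(2.300000) = 2.567000
  f'(2.300000) = 13.870000
  x_1 = 2.300000 - 2.567000/13.870000 = 2.114924
Iteration 2:
  f(2.114924) = 0.230006
  f'(2.114924) = 11.418714
  x_2 = 2.114924 - 0.230006/11.418714 = 2.094781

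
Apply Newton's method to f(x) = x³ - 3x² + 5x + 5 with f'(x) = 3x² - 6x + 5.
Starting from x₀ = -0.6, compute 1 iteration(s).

f(x) = x³ - 3x² + 5x + 5
f'(x) = 3x² - 6x + 5
x₀ = -0.6

Newton-Raphson formula: x_{n+1} = x_n - f(x_n)/f'(x_n)

Iteration 1:
  f(-0.600000) = 0.704000
  f'(-0.600000) = 9.680000
  x_1 = -0.600000 - 0.704000/9.680000 = -0.672727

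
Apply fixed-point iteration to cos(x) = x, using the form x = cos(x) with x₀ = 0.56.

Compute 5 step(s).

Equation: cos(x) = x
Fixed-point form: x = cos(x)
x₀ = 0.56

x_1 = g(0.560000) = 0.847255
x_2 = g(0.847255) = 0.662043
x_3 = g(0.662043) = 0.788738
x_4 = g(0.788738) = 0.704741
x_5 = g(0.704741) = 0.761779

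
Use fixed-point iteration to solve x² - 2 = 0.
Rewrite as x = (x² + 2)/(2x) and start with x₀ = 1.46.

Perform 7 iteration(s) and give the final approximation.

Equation: x² - 2 = 0
Fixed-point form: x = (x² + 2)/(2x)
x₀ = 1.46

x_1 = g(1.460000) = 1.414932
x_2 = g(1.414932) = 1.414214
x_3 = g(1.414214) = 1.414214
x_4 = g(1.414214) = 1.414214
x_5 = g(1.414214) = 1.414214
x_6 = g(1.414214) = 1.414214
x_7 = g(1.414214) = 1.414214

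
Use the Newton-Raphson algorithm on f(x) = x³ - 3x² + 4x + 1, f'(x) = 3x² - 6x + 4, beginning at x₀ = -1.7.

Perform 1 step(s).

f(x) = x³ - 3x² + 4x + 1
f'(x) = 3x² - 6x + 4
x₀ = -1.7

Newton-Raphson formula: x_{n+1} = x_n - f(x_n)/f'(x_n)

Iteration 1:
  f(-1.700000) = -19.383000
  f'(-1.700000) = 22.870000
  x_1 = -1.700000 - (-19.383000)/22.870000 = -0.852470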